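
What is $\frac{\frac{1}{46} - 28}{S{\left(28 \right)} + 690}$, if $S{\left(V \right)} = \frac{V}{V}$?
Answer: $- \frac{1287}{31786} \approx -0.040489$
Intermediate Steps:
$S{\left(V \right)} = 1$
$\frac{\frac{1}{46} - 28}{S{\left(28 \right)} + 690} = \frac{\frac{1}{46} - 28}{1 + 690} = \frac{\frac{1}{46} - 28}{691} = \left(- \frac{1287}{46}\right) \frac{1}{691} = - \frac{1287}{31786}$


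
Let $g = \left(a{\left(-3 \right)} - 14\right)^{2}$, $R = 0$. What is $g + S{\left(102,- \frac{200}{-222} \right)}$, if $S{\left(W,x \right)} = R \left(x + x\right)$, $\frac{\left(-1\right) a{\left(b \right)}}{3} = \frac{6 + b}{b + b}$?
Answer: $\frac{625}{4} \approx 156.25$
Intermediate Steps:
$a{\left(b \right)} = - \frac{3 \left(6 + b\right)}{2 b}$ ($a{\left(b \right)} = - 3 \frac{6 + b}{b + b} = - 3 \frac{6 + b}{2 b} = - \frac{3 \left(6 + b\right)}{2 b}$)
$g = \frac{625}{4}$ ($g = \left(\left(- \frac{3}{2} - \frac{9}{-3}\right) - 14\right)^{2} = \left(\left(- \frac{3}{2} - -3\right) - 14\right)^{2} = \left(\left(- \frac{3}{2} + 3\right) - 14\right)^{2} = \left(\frac{3}{2} - 14\right)^{2} = \left(- \frac{25}{2}\right)^{2} = \frac{625}{4} \approx 156.25$)
$S{\left(W,x \right)} = 0$ ($S{\left(W,x \right)} = 0 \left(x + x\right) = 0 \cdot 2 x = 0$)
$g + S{\left(102,- \frac{200}{-222} \right)} = \frac{625}{4} + 0 = \frac{625}{4}$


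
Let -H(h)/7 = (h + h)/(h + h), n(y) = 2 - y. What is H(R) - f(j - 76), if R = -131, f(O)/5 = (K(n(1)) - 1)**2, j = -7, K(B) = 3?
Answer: -27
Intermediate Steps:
f(O) = 20 (f(O) = 5*(3 - 1)**2 = 5*2**2 = 5*4 = 20)
H(h) = -7 (H(h) = -7*(h + h)/(h + h) = -7*2*h/(2*h) = -7*2*h*1/(2*h) = -7*1 = -7)
H(R) - f(j - 76) = -7 - 1*20 = -7 - 20 = -27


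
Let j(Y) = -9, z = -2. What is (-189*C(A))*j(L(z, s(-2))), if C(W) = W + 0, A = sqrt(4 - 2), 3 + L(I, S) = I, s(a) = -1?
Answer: 1701*sqrt(2) ≈ 2405.6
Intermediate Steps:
L(I, S) = -3 + I
A = sqrt(2) ≈ 1.4142
C(W) = W
(-189*C(A))*j(L(z, s(-2))) = -189*sqrt(2)*(-9) = 1701*sqrt(2)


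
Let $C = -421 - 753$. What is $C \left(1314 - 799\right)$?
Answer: $-604610$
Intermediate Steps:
$C = -1174$ ($C = -421 - 753 = -1174$)
$C \left(1314 - 799\right) = - 1174 \left(1314 - 799\right) = \left(-1174\right) 515 = -604610$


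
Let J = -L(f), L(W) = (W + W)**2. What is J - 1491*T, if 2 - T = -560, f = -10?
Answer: -838342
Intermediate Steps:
T = 562 (T = 2 - 1*(-560) = 2 + 560 = 562)
L(W) = 4*W**2 (L(W) = (2*W)**2 = 4*W**2)
J = -400 (J = -4*(-10)**2 = -4*100 = -1*400 = -400)
J - 1491*T = -400 - 1491*562 = -400 - 837942 = -838342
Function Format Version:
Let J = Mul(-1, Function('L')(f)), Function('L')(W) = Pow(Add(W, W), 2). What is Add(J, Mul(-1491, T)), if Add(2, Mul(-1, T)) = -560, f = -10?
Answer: -838342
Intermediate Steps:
T = 562 (T = Add(2, Mul(-1, -560)) = Add(2, 560) = 562)
Function('L')(W) = Mul(4, Pow(W, 2)) (Function('L')(W) = Pow(Mul(2, W), 2) = Mul(4, Pow(W, 2)))
J = -400 (J = Mul(-1, Mul(4, Pow(-10, 2))) = Mul(-1, Mul(4, 100)) = Mul(-1, 400) = -400)
Add(J, Mul(-1491, T)) = Add(-400, Mul(-1491, 562)) = Add(-400, -837942) = -838342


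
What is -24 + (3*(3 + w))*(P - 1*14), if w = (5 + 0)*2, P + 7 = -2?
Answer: -921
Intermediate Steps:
P = -9 (P = -7 - 2 = -9)
w = 10 (w = 5*2 = 10)
-24 + (3*(3 + w))*(P - 1*14) = -24 + (3*(3 + 10))*(-9 - 1*14) = -24 + (3*13)*(-9 - 14) = -24 + 39*(-23) = -24 - 897 = -921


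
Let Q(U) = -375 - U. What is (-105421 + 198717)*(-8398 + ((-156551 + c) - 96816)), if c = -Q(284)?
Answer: -24360145376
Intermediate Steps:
c = 659 (c = -(-375 - 1*284) = -(-375 - 284) = -1*(-659) = 659)
(-105421 + 198717)*(-8398 + ((-156551 + c) - 96816)) = (-105421 + 198717)*(-8398 + ((-156551 + 659) - 96816)) = 93296*(-8398 + (-155892 - 96816)) = 93296*(-8398 - 252708) = 93296*(-261106) = -24360145376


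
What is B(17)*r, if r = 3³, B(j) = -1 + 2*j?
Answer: 891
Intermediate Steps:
r = 27
B(17)*r = (-1 + 2*17)*27 = (-1 + 34)*27 = 33*27 = 891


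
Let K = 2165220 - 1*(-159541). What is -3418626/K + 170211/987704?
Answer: -2980890680133/2296175738744 ≈ -1.2982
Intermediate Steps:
K = 2324761 (K = 2165220 + 159541 = 2324761)
-3418626/K + 170211/987704 = -3418626/2324761 + 170211/987704 = -2980890680133/2296175738744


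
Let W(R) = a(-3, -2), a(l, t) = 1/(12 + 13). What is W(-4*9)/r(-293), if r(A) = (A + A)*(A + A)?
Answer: 1/8584900 ≈ 1.1648e-7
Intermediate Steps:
a(l, t) = 1/25
W(R) = 1/25
r(A) = 4*A² (r(A) = (2*A)*(2*A) = 4*A²)
W(-4*9)/r(-293) = 1/(25*((4*(-293)²))) = 1/(25*((4*85849))) = (1/25)/343396 = (1/25)*(1/343396) = 1/8584900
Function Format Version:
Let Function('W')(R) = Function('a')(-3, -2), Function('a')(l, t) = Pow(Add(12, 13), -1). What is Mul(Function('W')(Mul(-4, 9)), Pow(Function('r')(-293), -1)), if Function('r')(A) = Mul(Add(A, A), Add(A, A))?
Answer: Rational(1, 8584900) ≈ 1.1648e-7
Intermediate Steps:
Function('a')(l, t) = Rational(1, 25) (Function('a')(l, t) = Pow(25, -1) = Rational(1, 25))
Function('W')(R) = Rational(1, 25)
Function('r')(A) = Mul(4, Pow(A, 2)) (Function('r')(A) = Mul(Mul(2, A), Mul(2, A)) = Mul(4, Pow(A, 2)))
Mul(Function('W')(Mul(-4, 9)), Pow(Function('r')(-293), -1)) = Mul(Rational(1, 25), Pow(Mul(4, Pow(-293, 2)), -1)) = Mul(Rational(1, 25), Pow(Mul(4, 85849), -1)) = Mul(Rational(1, 25), Pow(343396, -1)) = Mul(Rational(1, 25), Rational(1, 343396)) = Rational(1, 8584900)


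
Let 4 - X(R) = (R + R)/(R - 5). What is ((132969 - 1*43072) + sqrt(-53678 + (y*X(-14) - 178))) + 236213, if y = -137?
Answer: 326110 + 4*I*sqrt(1222935)/19 ≈ 3.2611e+5 + 232.81*I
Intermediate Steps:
X(R) = 4 - 2*R/(-5 + R) (X(R) = 4 - (R + R)/(R - 5) = 4 - 2*R/(-5 + R))
((132969 - 1*43072) + sqrt(-53678 + (y*X(-14) - 178))) + 236213 = ((132969 - 1*43072) + sqrt(-53678 + (-274*(-10 - 14)/(-5 - 14) - 178))) + 236213 = ((132969 - 43072) + sqrt(-53678 + (-274*(-24)/(-19) - 178))) + 236213 = (89897 + sqrt(-53678 + (-274*(-1)*(-24)/19 - 178))) + 236213 = (89897 + sqrt(-53678 + (-137*48/19 - 178))) + 236213 = (89897 + sqrt(-53678 + (-6576/19 - 178))) + 236213 = (89897 + sqrt(-53678 - 9958/19)) + 236213 = (89897 + sqrt(-1029840/19)) + 236213 = (89897 + 4*I*sqrt(1222935)/19) + 236213 = 326110 + 4*I*sqrt(1222935)/19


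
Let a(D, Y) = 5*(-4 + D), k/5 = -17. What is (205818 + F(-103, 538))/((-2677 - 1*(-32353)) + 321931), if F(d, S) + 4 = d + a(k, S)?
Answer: 205266/351607 ≈ 0.58379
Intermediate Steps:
k = -85 (k = 5*(-17) = -85)
a(D, Y) = -20 + 5*D
F(d, S) = -449 + d (F(d, S) = -4 + (d + (-20 + 5*(-85))) = -4 + (d + (-20 - 425)) = -4 + (d - 445) = -4 + (-445 + d) = -449 + d)
(205818 + F(-103, 538))/((-2677 - 1*(-32353)) + 321931) = (205818 + (-449 - 103))/((-2677 - 1*(-32353)) + 321931) = (205818 - 552)/((-2677 + 32353) + 321931) = 205266/(29676 + 321931) = 205266/351607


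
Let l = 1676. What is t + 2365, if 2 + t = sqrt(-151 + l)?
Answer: 2363 + 5*sqrt(61) ≈ 2402.1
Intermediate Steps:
t = -2 + 5*sqrt(61) (t = -2 + sqrt(-151 + 1676) = -2 + sqrt(1525) = -2 + 5*sqrt(61) ≈ 37.051)
t + 2365 = (-2 + 5*sqrt(61)) + 2365 = 2363 + 5*sqrt(61)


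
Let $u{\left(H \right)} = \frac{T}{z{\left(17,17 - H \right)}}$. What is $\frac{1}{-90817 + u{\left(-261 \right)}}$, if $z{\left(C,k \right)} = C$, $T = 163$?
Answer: $- \frac{17}{1543726} \approx -1.1012 \cdot 10^{-5}$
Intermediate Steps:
$u{\left(H \right)} = \frac{163}{17}$
$\frac{1}{-90817 + u{\left(-261 \right)}} = \frac{1}{-90817 + \frac{163}{17}} = \frac{1}{- \frac{1543726}{17}} = - \frac{17}{1543726}$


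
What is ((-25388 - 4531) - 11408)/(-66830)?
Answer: 41327/66830 ≈ 0.61839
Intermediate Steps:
((-25388 - 4531) - 11408)/(-66830) = (-29919 - 11408)*(-1/66830) = -41327*(-1/66830) = 41327/66830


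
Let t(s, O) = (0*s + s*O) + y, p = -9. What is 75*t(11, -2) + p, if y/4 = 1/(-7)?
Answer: -11913/7 ≈ -1701.9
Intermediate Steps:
y = -4/7 (y = 4/(-7) = 4*(-⅐) = -4/7 ≈ -0.57143)
t(s, O) = -4/7 + O*s (t(s, O) = (0*s + s*O) - 4/7 = (0 + O*s) - 4/7 = O*s - 4/7 = -4/7 + O*s)
75*t(11, -2) + p = 75*(-4/7 - 2*11) - 9 = 75*(-4/7 - 22) - 9 = 75*(-158/7) - 9 = -11850/7 - 9 = -11913/7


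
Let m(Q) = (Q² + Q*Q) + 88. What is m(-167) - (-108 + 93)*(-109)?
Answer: 54231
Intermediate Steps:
m(Q) = 88 + 2*Q² (m(Q) = (Q² + Q²) + 88 = 2*Q² + 88 = 88 + 2*Q²)
m(-167) - (-108 + 93)*(-109) = (88 + 2*(-167)²) - (-108 + 93)*(-109) = (88 + 2*27889) - (-15)*(-109) = (88 + 55778) - 1*1635 = 55866 - 1635 = 54231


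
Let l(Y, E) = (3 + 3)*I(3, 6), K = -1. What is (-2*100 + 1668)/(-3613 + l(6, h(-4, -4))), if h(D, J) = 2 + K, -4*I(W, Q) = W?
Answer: -2936/7235 ≈ -0.40581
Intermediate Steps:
I(W, Q) = -W/4
h(D, J) = 1 (h(D, J) = 2 - 1 = 1)
l(Y, E) = -9/2 (l(Y, E) = (3 + 3)*(-¼*3) = 6*(-¾) = -9/2)
(-2*100 + 1668)/(-3613 + l(6, h(-4, -4))) = (-2*100 + 1668)/(-3613 - 9/2) = (-200 + 1668)/(-7235/2) = 1468*(-2/7235) = -2936/7235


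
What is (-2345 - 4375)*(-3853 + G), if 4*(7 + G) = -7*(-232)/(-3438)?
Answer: 14863616320/573 ≈ 2.5940e+7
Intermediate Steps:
G = -12236/1719 (G = -7 + (-7*(-232)/(-3438))/4 = -7 + (1624*(-1/3438))/4 = -7 + (¼)*(-812/1719) = -7 - 203/1719 = -12236/1719 ≈ -7.1181)
(-2345 - 4375)*(-3853 + G) = (-2345 - 4375)*(-3853 - 12236/1719) = -6720*(-6635543/1719) = 14863616320/573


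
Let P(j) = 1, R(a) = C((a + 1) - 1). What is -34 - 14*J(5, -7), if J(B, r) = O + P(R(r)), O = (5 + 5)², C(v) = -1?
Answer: -1448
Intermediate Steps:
R(a) = -1
O = 100 (O = 10² = 100)
J(B, r) = 101 (J(B, r) = 100 + 1 = 101)
-34 - 14*J(5, -7) = -34 - 14*101 = -34 - 1414 = -1448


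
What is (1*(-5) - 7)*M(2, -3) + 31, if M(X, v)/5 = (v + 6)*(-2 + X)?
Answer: 31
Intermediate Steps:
M(X, v) = 5*(-2 + X)*(6 + v) (M(X, v) = 5*((v + 6)*(-2 + X)) = 5*((6 + v)*(-2 + X)) = 5*((-2 + X)*(6 + v)) = 5*(-2 + X)*(6 + v))
(1*(-5) - 7)*M(2, -3) + 31 = (1*(-5) - 7)*(-60 - 10*(-3) + 30*2 + 5*2*(-3)) + 31 = (-5 - 7)*(-60 + 30 + 60 - 30) + 31 = -12*0 + 31 = 0 + 31 = 31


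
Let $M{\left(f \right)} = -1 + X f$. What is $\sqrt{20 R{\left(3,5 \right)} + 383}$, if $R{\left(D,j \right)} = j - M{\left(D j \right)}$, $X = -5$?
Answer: $\sqrt{2003} \approx 44.755$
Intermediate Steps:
$M{\left(f \right)} = -1 - 5 f$
$R{\left(D,j \right)} = 1 + j + 5 D j$ ($R{\left(D,j \right)} = j - \left(-1 - 5 D j\right) = j + \left(1 + 5 D j\right) = 1 + j + 5 D j$)
$\sqrt{20 R{\left(3,5 \right)} + 383} = \sqrt{20 \left(1 + 5 + 5 \cdot 3 \cdot 5\right) + 383} = \sqrt{20 \left(1 + 5 + 75\right) + 383} = \sqrt{20 \cdot 81 + 383} = \sqrt{1620 + 383} = \sqrt{2003}$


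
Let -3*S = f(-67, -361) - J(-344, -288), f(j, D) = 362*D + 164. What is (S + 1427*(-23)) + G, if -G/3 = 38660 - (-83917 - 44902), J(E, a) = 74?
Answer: -1475182/3 ≈ -4.9173e+5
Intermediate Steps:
G = -502437 (G = -3*(38660 - (-83917 - 44902)) = -3*(38660 - 1*(-128819)) = -3*(38660 + 128819) = -3*167479 = -502437)
f(j, D) = 164 + 362*D
S = 130592/3 (S = -((164 + 362*(-361)) - 1*74)/3 = -((164 - 130682) - 74)/3 = -(-130518 - 74)/3 = -⅓*(-130592) = 130592/3 ≈ 43531.)
(S + 1427*(-23)) + G = (130592/3 + 1427*(-23)) - 502437 = (130592/3 - 32821) - 502437 = 32129/3 - 502437 = -1475182/3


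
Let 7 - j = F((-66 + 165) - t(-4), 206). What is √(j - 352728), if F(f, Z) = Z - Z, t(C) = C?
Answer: I*√352721 ≈ 593.9*I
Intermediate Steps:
F(f, Z) = 0
j = 7 (j = 7 - 1*0 = 7 + 0 = 7)
√(j - 352728) = √(7 - 352728) = √(-352721) = I*√352721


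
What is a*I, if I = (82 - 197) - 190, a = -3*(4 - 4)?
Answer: 0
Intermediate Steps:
a = 0 (a = -3*0 = 0)
I = -305 (I = -115 - 190 = -305)
a*I = 0*(-305) = 0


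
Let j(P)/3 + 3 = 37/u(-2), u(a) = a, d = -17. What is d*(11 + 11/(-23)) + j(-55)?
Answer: -11195/46 ≈ -243.37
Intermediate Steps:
j(P) = -129/2 (j(P) = -9 + 3*(37/(-2)) = -9 + 3*(37*(-½)) = -9 + 3*(-37/2) = -9 - 111/2 = -129/2)
d*(11 + 11/(-23)) + j(-55) = -17*(11 + 11/(-23)) - 129/2 = -17*(11 + 11*(-1/23)) - 129/2 = -17*(11 - 11/23) - 129/2 = -17*242/23 - 129/2 = -4114/23 - 129/2 = -11195/46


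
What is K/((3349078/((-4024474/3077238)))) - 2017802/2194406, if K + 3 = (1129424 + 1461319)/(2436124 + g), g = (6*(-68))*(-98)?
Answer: -4290944272183952243193455/4666504279927981832080856 ≈ -0.91952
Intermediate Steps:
g = 39984 (g = -408*(-98) = 39984)
K = -4837581/2476108 (K = -3 + (1129424 + 1461319)/(2436124 + 39984) = -3 + 2590743/2476108 = -4837581/2476108 ≈ -1.9537)
K/((3349078/((-4024474/3077238)))) - 2017802/2194406 = -4837581/(2476108*(3349078/((-4024474/3077238)))) - 2017802/2194406 = -4837581/(2476108*(3349078/((-4024474*1/3077238)))) - 2017802*1/2194406 = -4837581/(2476108*(3349078/(-2012237/1538619))) - 1008901/1097203 = -4837581/(2476108*(3349078*(-1538619/2012237))) - 1008901/1097203 = -4837581/(2476108*(-5152955043282/2012237)) - 1008901/1097203 = -4837581/2476108*(-2012237/5152955043282) - 1008901/1097203 = 3244786492899/4253091068770302152 - 1008901/1097203 = -4290944272183952243193455/4666504279927981832080856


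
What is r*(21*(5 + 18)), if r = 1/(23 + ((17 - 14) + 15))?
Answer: 483/41 ≈ 11.780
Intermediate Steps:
r = 1/41 (r = 1/(23 + (3 + 15)) = 1/(23 + 18) = 1/41 ≈ 0.024390)
r*(21*(5 + 18)) = (21*(5 + 18))/41 = (21*23)/41 = (1/41)*483 = 483/41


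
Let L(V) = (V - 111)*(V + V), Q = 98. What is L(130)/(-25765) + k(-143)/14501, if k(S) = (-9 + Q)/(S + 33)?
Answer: -1576427297/8219601830 ≈ -0.19179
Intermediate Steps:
L(V) = 2*V*(-111 + V) (L(V) = (-111 + V)*(2*V) = 2*V*(-111 + V))
k(S) = 89/(33 + S) (k(S) = (-9 + 98)/(S + 33) = 89/(33 + S))
L(130)/(-25765) + k(-143)/14501 = (2*130*(-111 + 130))/(-25765) + (89/(33 - 143))/14501 = (2*130*19)*(-1/25765) + (89/(-110))*(1/14501) = 4940*(-1/25765) + (89*(-1/110))*(1/14501) = -988/5153 - 89/110*1/14501 = -988/5153 - 89/1595110 = -1576427297/8219601830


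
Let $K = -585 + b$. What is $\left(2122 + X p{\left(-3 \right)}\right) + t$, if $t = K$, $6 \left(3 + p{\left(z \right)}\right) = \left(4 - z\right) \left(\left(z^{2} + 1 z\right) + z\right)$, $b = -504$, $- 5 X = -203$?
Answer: $\frac{10533}{10} \approx 1053.3$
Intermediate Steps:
$X = \frac{203}{5}$ ($X = \left(- \frac{1}{5}\right) \left(-203\right) = \frac{203}{5} \approx 40.6$)
$p{\left(z \right)} = -3 + \frac{\left(4 - z\right) \left(z^{2} + 2 z\right)}{6}$ ($p{\left(z \right)} = -3 + \frac{\left(4 - z\right) \left(\left(z^{2} + 1 z\right) + z\right)}{6} = -3 + \frac{\left(4 - z\right) \left(\left(z^{2} + z\right) + z\right)}{6} = -3 + \frac{\left(4 - z\right) \left(\left(z + z^{2}\right) + z\right)}{6} = -3 + \frac{\left(4 - z\right) \left(z^{2} + 2 z\right)}{6}$)
$K = -1089$ ($K = -585 - 504 = -1089$)
$t = -1089$
$\left(2122 + X p{\left(-3 \right)}\right) + t = \left(2122 + \frac{203 \left(-3 - \frac{\left(-3\right)^{3}}{6} + \frac{\left(-3\right)^{2}}{3} + \frac{4}{3} \left(-3\right)\right)}{5}\right) - 1089 = \left(2122 + \frac{203 \left(-3 - - \frac{9}{2} + \frac{1}{3} \cdot 9 - 4\right)}{5}\right) - 1089 = \left(2122 + \frac{203 \left(-3 + \frac{9}{2} + 3 - 4\right)}{5}\right) - 1089 = \left(2122 + \frac{203}{5} \cdot \frac{1}{2}\right) - 1089 = \left(2122 + \frac{203}{10}\right) - 1089 = \frac{21423}{10} - 1089 = \frac{10533}{10}$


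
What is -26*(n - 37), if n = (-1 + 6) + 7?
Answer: 650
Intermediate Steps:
n = 12 (n = 5 + 7 = 12)
-26*(n - 37) = -26*(12 - 37) = -26*(-25) = 650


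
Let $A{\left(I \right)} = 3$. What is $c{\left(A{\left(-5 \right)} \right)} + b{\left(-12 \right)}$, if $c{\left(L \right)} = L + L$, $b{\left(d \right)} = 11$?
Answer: $17$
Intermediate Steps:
$c{\left(L \right)} = 2 L$
$c{\left(A{\left(-5 \right)} \right)} + b{\left(-12 \right)} = 2 \cdot 3 + 11 = 6 + 11 = 17$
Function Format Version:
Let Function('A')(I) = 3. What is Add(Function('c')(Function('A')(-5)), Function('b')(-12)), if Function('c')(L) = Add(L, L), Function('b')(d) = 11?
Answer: 17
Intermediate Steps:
Function('c')(L) = Mul(2, L)
Add(Function('c')(Function('A')(-5)), Function('b')(-12)) = Add(Mul(2, 3), 11) = Add(6, 11) = 17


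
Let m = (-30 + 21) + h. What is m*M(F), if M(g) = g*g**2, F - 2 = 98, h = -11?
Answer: -20000000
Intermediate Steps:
F = 100 (F = 2 + 98 = 100)
M(g) = g**3
m = -20 (m = (-30 + 21) - 11 = -9 - 11 = -20)
m*M(F) = -20*100**3 = -20*1000000 = -20000000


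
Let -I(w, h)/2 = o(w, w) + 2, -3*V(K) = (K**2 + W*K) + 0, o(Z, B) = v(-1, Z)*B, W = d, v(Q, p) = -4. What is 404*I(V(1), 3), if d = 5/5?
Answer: -11312/3 ≈ -3770.7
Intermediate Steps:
d = 1 (d = 5*(1/5) = 1)
W = 1
o(Z, B) = -4*B
V(K) = -K/3 - K**2/3 (V(K) = -((K**2 + 1*K) + 0)/3 = -((K**2 + K) + 0)/3 = -((K + K**2) + 0)/3 = -(K + K**2)/3 = -K/3 - K**2/3)
I(w, h) = -4 + 8*w (I(w, h) = -2*(-4*w + 2) = -2*(2 - 4*w) = -4 + 8*w)
404*I(V(1), 3) = 404*(-4 + 8*(-1/3*1*(1 + 1))) = 404*(-4 + 8*(-1/3*1*2)) = 404*(-4 + 8*(-2/3)) = 404*(-4 - 16/3) = 404*(-28/3) = -11312/3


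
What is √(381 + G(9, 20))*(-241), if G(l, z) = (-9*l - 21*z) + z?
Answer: -2410*I ≈ -2410.0*I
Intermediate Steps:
G(l, z) = -20*z - 9*l (G(l, z) = (-21*z - 9*l) + z = -20*z - 9*l)
√(381 + G(9, 20))*(-241) = √(381 + (-20*20 - 9*9))*(-241) = √(381 + (-400 - 81))*(-241) = √(381 - 481)*(-241) = √(-100)*(-241) = (10*I)*(-241) = -2410*I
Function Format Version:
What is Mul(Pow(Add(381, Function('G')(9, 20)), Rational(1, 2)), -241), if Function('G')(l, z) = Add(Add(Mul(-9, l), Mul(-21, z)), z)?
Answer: Mul(-2410, I) ≈ Mul(-2410.0, I)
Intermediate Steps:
Function('G')(l, z) = Add(Mul(-20, z), Mul(-9, l)) (Function('G')(l, z) = Add(Add(Mul(-21, z), Mul(-9, l)), z) = Add(Mul(-20, z), Mul(-9, l)))
Mul(Pow(Add(381, Function('G')(9, 20)), Rational(1, 2)), -241) = Mul(Pow(Add(381, Add(Mul(-20, 20), Mul(-9, 9))), Rational(1, 2)), -241) = Mul(Pow(Add(381, Add(-400, -81)), Rational(1, 2)), -241) = Mul(Pow(Add(381, -481), Rational(1, 2)), -241) = Mul(Pow(-100, Rational(1, 2)), -241) = Mul(Mul(10, I), -241) = Mul(-2410, I)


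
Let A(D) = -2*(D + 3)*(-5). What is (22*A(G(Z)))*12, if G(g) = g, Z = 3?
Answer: 15840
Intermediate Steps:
A(D) = 30 + 10*D (A(D) = -2*(3 + D)*(-5) = (-6 - 2*D)*(-5) = 30 + 10*D)
(22*A(G(Z)))*12 = (22*(30 + 10*3))*12 = (22*(30 + 30))*12 = (22*60)*12 = 1320*12 = 15840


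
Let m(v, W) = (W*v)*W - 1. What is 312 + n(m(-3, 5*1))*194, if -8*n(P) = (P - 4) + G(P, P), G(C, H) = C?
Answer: 4095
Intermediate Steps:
m(v, W) = -1 + v*W² (m(v, W) = v*W² - 1 = -1 + v*W²)
n(P) = ½ - P/4 (n(P) = -((P - 4) + P)/8 = -((-4 + P) + P)/8 = -(-4 + 2*P)/8 = ½ - P/4)
312 + n(m(-3, 5*1))*194 = 312 + (½ - (-1 - 3*(5*1)²)/4)*194 = 312 + (½ - (-1 - 3*5²)/4)*194 = 312 + (½ - (-1 - 3*25)/4)*194 = 312 + (½ - (-1 - 75)/4)*194 = 312 + (½ - ¼*(-76))*194 = 312 + (½ + 19)*194 = 312 + (39/2)*194 = 312 + 3783 = 4095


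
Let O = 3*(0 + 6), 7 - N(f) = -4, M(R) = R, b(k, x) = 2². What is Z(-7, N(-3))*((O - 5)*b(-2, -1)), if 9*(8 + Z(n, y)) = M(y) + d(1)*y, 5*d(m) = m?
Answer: -5096/15 ≈ -339.73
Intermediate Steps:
b(k, x) = 4
d(m) = m/5
N(f) = 11 (N(f) = 7 - 1*(-4) = 7 + 4 = 11)
Z(n, y) = -8 + 2*y/15 (Z(n, y) = -8 + (y + ((⅕)*1)*y)/9 = -8 + (y + y/5)/9 = -8 + (6*y/5)/9 = -8 + 2*y/15)
O = 18 (O = 3*6 = 18)
Z(-7, N(-3))*((O - 5)*b(-2, -1)) = (-8 + (2/15)*11)*((18 - 5)*4) = (-8 + 22/15)*(13*4) = -98/15*52 = -5096/15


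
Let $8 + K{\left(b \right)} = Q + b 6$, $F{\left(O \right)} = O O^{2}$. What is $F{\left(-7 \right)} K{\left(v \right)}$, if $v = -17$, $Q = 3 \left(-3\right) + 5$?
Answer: $39102$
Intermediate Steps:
$Q = -4$ ($Q = -9 + 5 = -4$)
$F{\left(O \right)} = O^{3}$
$K{\left(b \right)} = -12 + 6 b$ ($K{\left(b \right)} = -8 + \left(-4 + b 6\right) = -8 + \left(-4 + 6 b\right) = -12 + 6 b$)
$F{\left(-7 \right)} K{\left(v \right)} = \left(-7\right)^{3} \left(-12 + 6 \left(-17\right)\right) = - 343 \left(-12 - 102\right) = \left(-343\right) \left(-114\right) = 39102$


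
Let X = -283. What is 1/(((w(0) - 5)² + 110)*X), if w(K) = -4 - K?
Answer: -1/54053 ≈ -1.8500e-5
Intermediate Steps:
1/(((w(0) - 5)² + 110)*X) = 1/((((-4 - 1*0) - 5)² + 110)*(-283)) = 1/((((-4 + 0) - 5)² + 110)*(-283)) = 1/(((-4 - 5)² + 110)*(-283)) = 1/(((-9)² + 110)*(-283)) = 1/((81 + 110)*(-283)) = 1/(191*(-283)) = 1/(-54053) = -1/54053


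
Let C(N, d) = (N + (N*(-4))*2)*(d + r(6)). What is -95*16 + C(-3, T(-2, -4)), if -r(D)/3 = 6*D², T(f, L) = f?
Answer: -15170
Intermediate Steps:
r(D) = -18*D²
C(N, d) = -7*N*(-648 + d) (C(N, d) = (N + (N*(-4))*2)*(d - 18*6²) = (N - 4*N*2)*(d - 18*36) = (N - 8*N)*(d - 648) = (-7*N)*(-648 + d) = -7*N*(-648 + d))
-95*16 + C(-3, T(-2, -4)) = -95*16 + 7*(-3)*(648 - 1*(-2)) = -1520 + 7*(-3)*(648 + 2) = -1520 + 7*(-3)*650 = -1520 - 13650 = -15170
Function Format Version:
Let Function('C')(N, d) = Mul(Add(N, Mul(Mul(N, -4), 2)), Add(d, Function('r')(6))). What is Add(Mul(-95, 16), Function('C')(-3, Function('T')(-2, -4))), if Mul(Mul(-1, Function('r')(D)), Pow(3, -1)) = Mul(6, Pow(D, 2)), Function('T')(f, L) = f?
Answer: -15170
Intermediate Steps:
Function('r')(D) = Mul(-18, Pow(D, 2)) (Function('r')(D) = Mul(-3, Mul(6, Pow(D, 2))) = Mul(-18, Pow(D, 2)))
Function('C')(N, d) = Mul(-7, N, Add(-648, d)) (Function('C')(N, d) = Mul(Add(N, Mul(Mul(N, -4), 2)), Add(d, Mul(-18, Pow(6, 2)))) = Mul(Add(N, Mul(Mul(-4, N), 2)), Add(d, Mul(-18, 36))) = Mul(Add(N, Mul(-8, N)), Add(d, -648)) = Mul(Mul(-7, N), Add(-648, d)) = Mul(-7, N, Add(-648, d)))
Add(Mul(-95, 16), Function('C')(-3, Function('T')(-2, -4))) = Add(Mul(-95, 16), Mul(7, -3, Add(648, Mul(-1, -2)))) = Add(-1520, Mul(7, -3, Add(648, 2))) = Add(-1520, Mul(7, -3, 650)) = Add(-1520, -13650) = -15170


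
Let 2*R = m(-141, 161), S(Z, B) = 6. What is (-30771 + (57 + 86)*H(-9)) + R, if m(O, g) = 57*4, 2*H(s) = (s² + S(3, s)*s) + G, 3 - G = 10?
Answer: -29227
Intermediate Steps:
G = -7 (G = 3 - 1*10 = 3 - 10 = -7)
H(s) = -7/2 + s²/2 + 3*s (H(s) = ((s² + 6*s) - 7)/2 = (-7 + s² + 6*s)/2 = -7/2 + s²/2 + 3*s)
m(O, g) = 228
R = 114 (R = (½)*228 = 114)
(-30771 + (57 + 86)*H(-9)) + R = (-30771 + (57 + 86)*(-7/2 + (½)*(-9)² + 3*(-9))) + 114 = (-30771 + 143*(-7/2 + (½)*81 - 27)) + 114 = (-30771 + 143*(-7/2 + 81/2 - 27)) + 114 = (-30771 + 143*10) + 114 = (-30771 + 1430) + 114 = -29341 + 114 = -29227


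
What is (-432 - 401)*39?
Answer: -32487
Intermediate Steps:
(-432 - 401)*39 = -833*39 = -32487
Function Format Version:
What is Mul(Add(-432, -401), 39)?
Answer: -32487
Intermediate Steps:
Mul(Add(-432, -401), 39) = Mul(-833, 39) = -32487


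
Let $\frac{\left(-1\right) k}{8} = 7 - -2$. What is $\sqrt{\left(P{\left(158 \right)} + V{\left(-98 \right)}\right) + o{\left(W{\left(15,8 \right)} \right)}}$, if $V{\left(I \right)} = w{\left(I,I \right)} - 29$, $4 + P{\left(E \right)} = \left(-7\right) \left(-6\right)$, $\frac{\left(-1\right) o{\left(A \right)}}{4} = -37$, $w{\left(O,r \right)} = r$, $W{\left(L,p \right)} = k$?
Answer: $\sqrt{59} \approx 7.6811$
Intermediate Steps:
$k = -72$ ($k = - 8 \left(7 - -2\right) = - 8 \left(7 + 2\right) = \left(-8\right) 9 = -72$)
$W{\left(L,p \right)} = -72$
$o{\left(A \right)} = 148$ ($o{\left(A \right)} = \left(-4\right) \left(-37\right) = 148$)
$P{\left(E \right)} = 38$ ($P{\left(E \right)} = -4 - -42 = -4 + 42 = 38$)
$V{\left(I \right)} = -29 + I$ ($V{\left(I \right)} = I - 29 = -29 + I$)
$\sqrt{\left(P{\left(158 \right)} + V{\left(-98 \right)}\right) + o{\left(W{\left(15,8 \right)} \right)}} = \sqrt{\left(38 - 127\right) + 148} = \sqrt{-89 + 148} = \sqrt{59}$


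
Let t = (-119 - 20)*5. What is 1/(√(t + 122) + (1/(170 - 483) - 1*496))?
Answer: -48592937/24158388238 - 97969*I*√573/24158388238 ≈ -0.0020114 - 9.7073e-5*I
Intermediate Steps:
t = -695 (t = -139*5 = -695)
1/(√(t + 122) + (1/(170 - 483) - 1*496)) = 1/(√(-695 + 122) + (1/(170 - 483) - 1*496)) = 1/(√(-573) + (1/(-313) - 496)) = 1/(I*√573 + (-1/313 - 496)) = 1/(I*√573 - 155249/313) = 1/(-155249/313 + I*√573)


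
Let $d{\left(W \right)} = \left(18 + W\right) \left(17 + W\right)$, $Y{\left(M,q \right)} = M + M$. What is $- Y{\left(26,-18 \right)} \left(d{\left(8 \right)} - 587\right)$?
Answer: $-3276$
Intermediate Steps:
$Y{\left(M,q \right)} = 2 M$
$d{\left(W \right)} = \left(17 + W\right) \left(18 + W\right)$
$- Y{\left(26,-18 \right)} \left(d{\left(8 \right)} - 587\right) = - 2 \cdot 26 \left(\left(306 + 8^{2} + 35 \cdot 8\right) - 587\right) = - 52 \left(\left(306 + 64 + 280\right) - 587\right) = - 52 \left(650 - 587\right) = - 52 \cdot 63 = \left(-1\right) 3276 = -3276$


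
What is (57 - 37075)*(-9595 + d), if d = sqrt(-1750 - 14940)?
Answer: 355187710 - 37018*I*sqrt(16690) ≈ 3.5519e+8 - 4.7823e+6*I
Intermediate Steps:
d = I*sqrt(16690) (d = sqrt(-16690) = I*sqrt(16690) ≈ 129.19*I)
(57 - 37075)*(-9595 + d) = (57 - 37075)*(-9595 + I*sqrt(16690)) = -37018*(-9595 + I*sqrt(16690)) = 355187710 - 37018*I*sqrt(16690)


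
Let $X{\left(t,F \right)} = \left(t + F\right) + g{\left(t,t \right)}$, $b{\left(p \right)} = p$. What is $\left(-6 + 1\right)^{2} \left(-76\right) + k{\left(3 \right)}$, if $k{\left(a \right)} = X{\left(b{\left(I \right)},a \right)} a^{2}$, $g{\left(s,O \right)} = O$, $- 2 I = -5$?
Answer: $-1828$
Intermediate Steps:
$I = \frac{5}{2}$ ($I = \left(- \frac{1}{2}\right) \left(-5\right) = \frac{5}{2} \approx 2.5$)
$X{\left(t,F \right)} = F + 2 t$ ($X{\left(t,F \right)} = \left(t + F\right) + t = \left(F + t\right) + t = F + 2 t$)
$k{\left(a \right)} = a^{2} \left(5 + a\right)$ ($k{\left(a \right)} = \left(a + 2 \cdot \frac{5}{2}\right) a^{2} = \left(a + 5\right) a^{2} = \left(5 + a\right) a^{2} = a^{2} \left(5 + a\right)$)
$\left(-6 + 1\right)^{2} \left(-76\right) + k{\left(3 \right)} = \left(-6 + 1\right)^{2} \left(-76\right) + 3^{2} \left(5 + 3\right) = \left(-5\right)^{2} \left(-76\right) + 9 \cdot 8 = 25 \left(-76\right) + 72 = -1900 + 72 = -1828$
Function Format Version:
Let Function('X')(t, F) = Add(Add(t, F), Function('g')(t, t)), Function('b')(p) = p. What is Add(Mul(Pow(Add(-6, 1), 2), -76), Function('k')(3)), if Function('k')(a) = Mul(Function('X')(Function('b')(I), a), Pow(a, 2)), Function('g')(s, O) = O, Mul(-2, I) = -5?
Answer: -1828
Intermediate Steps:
I = Rational(5, 2) (I = Mul(Rational(-1, 2), -5) = Rational(5, 2) ≈ 2.5000)
Function('X')(t, F) = Add(F, Mul(2, t)) (Function('X')(t, F) = Add(Add(t, F), t) = Add(Add(F, t), t) = Add(F, Mul(2, t)))
Function('k')(a) = Mul(Pow(a, 2), Add(5, a)) (Function('k')(a) = Mul(Add(a, Mul(2, Rational(5, 2))), Pow(a, 2)) = Mul(Add(a, 5), Pow(a, 2)) = Mul(Add(5, a), Pow(a, 2)) = Mul(Pow(a, 2), Add(5, a)))
Add(Mul(Pow(Add(-6, 1), 2), -76), Function('k')(3)) = Add(Mul(Pow(Add(-6, 1), 2), -76), Mul(Pow(3, 2), Add(5, 3))) = Add(Mul(Pow(-5, 2), -76), Mul(9, 8)) = Add(Mul(25, -76), 72) = Add(-1900, 72) = -1828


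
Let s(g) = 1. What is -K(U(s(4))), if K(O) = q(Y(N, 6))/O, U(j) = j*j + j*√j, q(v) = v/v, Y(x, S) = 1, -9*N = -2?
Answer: -½ ≈ -0.50000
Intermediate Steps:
N = 2/9 (N = -⅑*(-2) = 2/9 ≈ 0.22222)
q(v) = 1
U(j) = j² + j^(3/2)
K(O) = 1/O
-K(U(s(4))) = -1/(1² + 1^(3/2)) = -1/(1 + 1) = -1/2 = -1*½ = -½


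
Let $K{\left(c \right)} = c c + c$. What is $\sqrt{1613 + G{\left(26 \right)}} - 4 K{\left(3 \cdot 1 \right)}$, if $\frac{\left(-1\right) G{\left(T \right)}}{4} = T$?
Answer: $-48 + \sqrt{1509} \approx -9.1541$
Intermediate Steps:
$K{\left(c \right)} = c + c^{2}$ ($K{\left(c \right)} = c^{2} + c = c + c^{2}$)
$G{\left(T \right)} = - 4 T$
$\sqrt{1613 + G{\left(26 \right)}} - 4 K{\left(3 \cdot 1 \right)} = \sqrt{1613 - 104} - 4 \cdot 3 \cdot 1 \left(1 + 3 \cdot 1\right) = \sqrt{1613 - 104} - 4 \cdot 3 \left(1 + 3\right) = \sqrt{1509} - 4 \cdot 3 \cdot 4 = \sqrt{1509} - 4 \cdot 12 = \sqrt{1509} - 48 = -48 + \sqrt{1509}$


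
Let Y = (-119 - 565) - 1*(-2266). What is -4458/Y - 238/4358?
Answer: -4951120/1723589 ≈ -2.8726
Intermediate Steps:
Y = 1582 (Y = -684 + 2266 = 1582)
-4458/Y - 238/4358 = -4458/1582 - 238/4358 = -4458*1/1582 - 238*1/4358 = -2229/791 - 119/2179 = -4951120/1723589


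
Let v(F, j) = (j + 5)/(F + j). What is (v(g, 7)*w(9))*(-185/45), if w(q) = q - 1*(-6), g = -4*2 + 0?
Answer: 740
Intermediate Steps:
g = -8 (g = -8 + 0 = -8)
v(F, j) = (5 + j)/(F + j)
w(q) = 6 + q (w(q) = q + 6 = 6 + q)
(v(g, 7)*w(9))*(-185/45) = (((5 + 7)/(-8 + 7))*(6 + 9))*(-185/45) = ((12/(-1))*15)*(-185*1/45) = (-1*12*15)*(-37/9) = -12*15*(-37/9) = -180*(-37/9) = 740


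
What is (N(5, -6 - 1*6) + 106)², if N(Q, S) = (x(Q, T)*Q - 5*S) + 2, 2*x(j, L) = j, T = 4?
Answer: 130321/4 ≈ 32580.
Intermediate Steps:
x(j, L) = j/2
N(Q, S) = 2 + Q²/2 - 5*S (N(Q, S) = ((Q/2)*Q - 5*S) + 2 = (Q²/2 - 5*S) + 2 = 2 + Q²/2 - 5*S)
(N(5, -6 - 1*6) + 106)² = ((2 + (½)*5² - 5*(-6 - 1*6)) + 106)² = ((2 + (½)*25 - 5*(-6 - 6)) + 106)² = ((2 + 25/2 - 5*(-12)) + 106)² = ((2 + 25/2 + 60) + 106)² = (149/2 + 106)² = (361/2)² = 130321/4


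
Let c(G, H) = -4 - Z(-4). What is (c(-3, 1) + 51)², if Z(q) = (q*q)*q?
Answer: 12321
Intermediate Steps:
Z(q) = q³ (Z(q) = q²*q = q³)
c(G, H) = 60 (c(G, H) = -4 - 1*(-4)³ = -4 - 1*(-64) = -4 + 64 = 60)
(c(-3, 1) + 51)² = (60 + 51)² = 111² = 12321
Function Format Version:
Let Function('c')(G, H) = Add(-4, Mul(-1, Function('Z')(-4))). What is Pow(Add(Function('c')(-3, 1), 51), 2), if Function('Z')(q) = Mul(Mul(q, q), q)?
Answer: 12321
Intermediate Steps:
Function('Z')(q) = Pow(q, 3) (Function('Z')(q) = Mul(Pow(q, 2), q) = Pow(q, 3))
Function('c')(G, H) = 60 (Function('c')(G, H) = Add(-4, Mul(-1, Pow(-4, 3))) = Add(-4, Mul(-1, -64)) = Add(-4, 64) = 60)
Pow(Add(Function('c')(-3, 1), 51), 2) = Pow(Add(60, 51), 2) = Pow(111, 2) = 12321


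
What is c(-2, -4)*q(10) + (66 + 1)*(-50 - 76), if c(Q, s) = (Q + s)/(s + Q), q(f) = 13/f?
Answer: -84407/10 ≈ -8440.7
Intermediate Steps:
c(Q, s) = 1 (c(Q, s) = (Q + s)/(Q + s) = 1)
c(-2, -4)*q(10) + (66 + 1)*(-50 - 76) = 1*(13/10) + (66 + 1)*(-50 - 76) = 1*(13*(⅒)) + 67*(-126) = 1*(13/10) - 8442 = 13/10 - 8442 = -84407/10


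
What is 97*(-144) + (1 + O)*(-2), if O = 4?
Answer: -13978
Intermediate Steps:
97*(-144) + (1 + O)*(-2) = 97*(-144) + (1 + 4)*(-2) = -13968 + 5*(-2) = -13968 - 10 = -13978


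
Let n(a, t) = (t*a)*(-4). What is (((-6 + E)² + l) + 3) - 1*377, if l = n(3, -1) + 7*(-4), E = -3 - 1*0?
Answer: -309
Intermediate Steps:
E = -3 (E = -3 + 0 = -3)
n(a, t) = -4*a*t (n(a, t) = (a*t)*(-4) = -4*a*t)
l = -16 (l = -4*3*(-1) + 7*(-4) = 12 - 28 = -16)
(((-6 + E)² + l) + 3) - 1*377 = (((-6 - 3)² - 16) + 3) - 1*377 = (((-9)² - 16) + 3) - 377 = ((81 - 16) + 3) - 377 = (65 + 3) - 377 = 68 - 377 = -309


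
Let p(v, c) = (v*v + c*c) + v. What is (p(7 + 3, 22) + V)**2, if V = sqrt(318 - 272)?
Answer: (594 + sqrt(46))**2 ≈ 3.6094e+5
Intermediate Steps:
p(v, c) = v + c**2 + v**2 (p(v, c) = (v**2 + c**2) + v = (c**2 + v**2) + v = v + c**2 + v**2)
V = sqrt(46) ≈ 6.7823
(p(7 + 3, 22) + V)**2 = (((7 + 3) + 22**2 + (7 + 3)**2) + sqrt(46))**2 = ((10 + 484 + 10**2) + sqrt(46))**2 = ((10 + 484 + 100) + sqrt(46))**2 = (594 + sqrt(46))**2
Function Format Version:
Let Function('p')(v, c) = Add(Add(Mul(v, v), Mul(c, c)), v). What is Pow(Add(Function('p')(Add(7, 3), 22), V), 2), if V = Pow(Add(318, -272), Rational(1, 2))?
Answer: Pow(Add(594, Pow(46, Rational(1, 2))), 2) ≈ 3.6094e+5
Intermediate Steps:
Function('p')(v, c) = Add(v, Pow(c, 2), Pow(v, 2)) (Function('p')(v, c) = Add(Add(Pow(v, 2), Pow(c, 2)), v) = Add(Add(Pow(c, 2), Pow(v, 2)), v) = Add(v, Pow(c, 2), Pow(v, 2)))
V = Pow(46, Rational(1, 2)) ≈ 6.7823
Pow(Add(Function('p')(Add(7, 3), 22), V), 2) = Pow(Add(Add(Add(7, 3), Pow(22, 2), Pow(Add(7, 3), 2)), Pow(46, Rational(1, 2))), 2) = Pow(Add(Add(10, 484, Pow(10, 2)), Pow(46, Rational(1, 2))), 2) = Pow(Add(Add(10, 484, 100), Pow(46, Rational(1, 2))), 2) = Pow(Add(594, Pow(46, Rational(1, 2))), 2)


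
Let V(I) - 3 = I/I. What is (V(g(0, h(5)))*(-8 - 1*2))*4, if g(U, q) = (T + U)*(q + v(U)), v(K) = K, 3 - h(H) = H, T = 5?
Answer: -160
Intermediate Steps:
h(H) = 3 - H
g(U, q) = (5 + U)*(U + q) (g(U, q) = (5 + U)*(q + U) = (5 + U)*(U + q))
V(I) = 4 (V(I) = 3 + I/I = 3 + 1 = 4)
(V(g(0, h(5)))*(-8 - 1*2))*4 = (4*(-8 - 1*2))*4 = (4*(-8 - 2))*4 = (4*(-10))*4 = -40*4 = -160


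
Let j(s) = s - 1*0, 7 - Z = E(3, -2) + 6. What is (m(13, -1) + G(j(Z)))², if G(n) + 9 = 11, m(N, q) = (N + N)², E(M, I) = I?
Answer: 459684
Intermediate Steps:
m(N, q) = 4*N² (m(N, q) = (2*N)² = 4*N²)
Z = 3 (Z = 7 - (-2 + 6) = 7 - 1*4 = 7 - 4 = 3)
j(s) = s (j(s) = s + 0 = s)
G(n) = 2 (G(n) = -9 + 11 = 2)
(m(13, -1) + G(j(Z)))² = (4*13² + 2)² = (4*169 + 2)² = (676 + 2)² = 678² = 459684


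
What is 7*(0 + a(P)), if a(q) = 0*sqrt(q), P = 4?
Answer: 0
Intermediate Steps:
a(q) = 0
7*(0 + a(P)) = 7*(0 + 0) = 7*0 = 0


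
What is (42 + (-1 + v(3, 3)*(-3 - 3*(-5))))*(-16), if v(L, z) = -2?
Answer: -272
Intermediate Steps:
(42 + (-1 + v(3, 3)*(-3 - 3*(-5))))*(-16) = (42 + (-1 - 2*(-3 - 3*(-5))))*(-16) = (42 + (-1 - 2*(-3 + 15)))*(-16) = (42 + (-1 - 2*12))*(-16) = (42 + (-1 - 24))*(-16) = (42 - 25)*(-16) = 17*(-16) = -272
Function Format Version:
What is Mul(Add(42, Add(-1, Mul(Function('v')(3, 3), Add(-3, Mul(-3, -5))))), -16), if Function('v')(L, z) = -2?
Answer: -272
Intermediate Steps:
Mul(Add(42, Add(-1, Mul(Function('v')(3, 3), Add(-3, Mul(-3, -5))))), -16) = Mul(Add(42, Add(-1, Mul(-2, Add(-3, Mul(-3, -5))))), -16) = Mul(Add(42, Add(-1, Mul(-2, Add(-3, 15)))), -16) = Mul(Add(42, Add(-1, Mul(-2, 12))), -16) = Mul(Add(42, Add(-1, -24)), -16) = Mul(Add(42, -25), -16) = Mul(17, -16) = -272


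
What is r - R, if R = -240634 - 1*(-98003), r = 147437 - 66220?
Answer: 223848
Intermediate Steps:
r = 81217
R = -142631 (R = -240634 + 98003 = -142631)
r - R = 81217 - 1*(-142631) = 81217 + 142631 = 223848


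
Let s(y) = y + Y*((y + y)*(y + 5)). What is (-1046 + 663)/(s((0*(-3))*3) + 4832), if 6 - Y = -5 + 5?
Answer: -383/4832 ≈ -0.079263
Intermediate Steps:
Y = 6 (Y = 6 - (-5 + 5) = 6 - 1*0 = 6 + 0 = 6)
s(y) = y + 12*y*(5 + y) (s(y) = y + 6*((y + y)*(y + 5)) = y + 6*((2*y)*(5 + y)) = y + 6*(2*y*(5 + y)) = y + 12*y*(5 + y))
(-1046 + 663)/(s((0*(-3))*3) + 4832) = (-1046 + 663)/(((0*(-3))*3)*(61 + 12*((0*(-3))*3)) + 4832) = -383/((0*3)*(61 + 12*(0*3)) + 4832) = -383/(0*(61 + 12*0) + 4832) = -383/(0*(61 + 0) + 4832) = -383/(0*61 + 4832) = -383/(0 + 4832) = -383/4832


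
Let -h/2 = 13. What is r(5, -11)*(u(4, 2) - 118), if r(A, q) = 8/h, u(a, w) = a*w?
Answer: 440/13 ≈ 33.846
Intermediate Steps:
h = -26 (h = -2*13 = -26)
r(A, q) = -4/13 (r(A, q) = 8/(-26) = 8*(-1/26) = -4/13)
r(5, -11)*(u(4, 2) - 118) = -4*(4*2 - 118)/13 = -4*(8 - 118)/13 = -4/13*(-110) = 440/13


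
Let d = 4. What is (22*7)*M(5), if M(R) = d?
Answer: 616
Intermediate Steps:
M(R) = 4
(22*7)*M(5) = (22*7)*4 = 154*4 = 616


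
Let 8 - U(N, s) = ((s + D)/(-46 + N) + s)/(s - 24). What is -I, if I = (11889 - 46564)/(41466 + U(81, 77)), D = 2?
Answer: 64322125/76931496 ≈ 0.83610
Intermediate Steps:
U(N, s) = 8 - (s + (2 + s)/(-46 + N))/(-24 + s) (U(N, s) = 8 - ((s + 2)/(-46 + N) + s)/(s - 24) = 8 - ((2 + s)/(-46 + N) + s)/(-24 + s) = 8 - (s + (2 + s)/(-46 + N))/(-24 + s))
I = -64322125/76931496 (I = (11889 - 46564)/(41466 + (8830 - 323*77 - 192*81 + 7*81*77)/(1104 - 46*77 - 24*81 + 81*77)) = -34675/(41466 + (8830 - 24871 - 15552 + 43659)/(1104 - 3542 - 1944 + 6237)) = -34675/(41466 + 12066/1855) = -34675/76931496/1855 = -34675*1855/76931496 = -64322125/76931496 ≈ -0.83610)
-I = -1*(-64322125/76931496) = 64322125/76931496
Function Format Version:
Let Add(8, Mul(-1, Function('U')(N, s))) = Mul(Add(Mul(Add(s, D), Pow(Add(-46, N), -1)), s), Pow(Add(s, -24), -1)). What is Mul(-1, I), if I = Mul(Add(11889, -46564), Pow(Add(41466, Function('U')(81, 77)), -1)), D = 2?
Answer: Rational(64322125, 76931496) ≈ 0.83610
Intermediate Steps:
Function('U')(N, s) = Add(8, Mul(-1, Pow(Add(-24, s), -1), Add(s, Mul(Pow(Add(-46, N), -1), Add(2, s))))) (Function('U')(N, s) = Add(8, Mul(-1, Mul(Add(Mul(Add(s, 2), Pow(Add(-46, N), -1)), s), Pow(Add(s, -24), -1)))) = Add(8, Mul(-1, Mul(Add(Mul(Add(2, s), Pow(Add(-46, N), -1)), s), Pow(Add(-24, s), -1)))) = Add(8, Mul(-1, Mul(Add(Mul(Pow(Add(-46, N), -1), Add(2, s)), s), Pow(Add(-24, s), -1)))) = Add(8, Mul(-1, Mul(Add(s, Mul(Pow(Add(-46, N), -1), Add(2, s))), Pow(Add(-24, s), -1)))) = Add(8, Mul(-1, Mul(Pow(Add(-24, s), -1), Add(s, Mul(Pow(Add(-46, N), -1), Add(2, s)))))) = Add(8, Mul(-1, Pow(Add(-24, s), -1), Add(s, Mul(Pow(Add(-46, N), -1), Add(2, s))))))
I = Rational(-64322125, 76931496) (I = Mul(Add(11889, -46564), Pow(Add(41466, Mul(Pow(Add(1104, Mul(-46, 77), Mul(-24, 81), Mul(81, 77)), -1), Add(8830, Mul(-323, 77), Mul(-192, 81), Mul(7, 81, 77)))), -1)) = Mul(-34675, Pow(Add(41466, Mul(Pow(Add(1104, -3542, -1944, 6237), -1), Add(8830, -24871, -15552, 43659))), -1)) = Mul(-34675, Pow(Add(41466, Mul(Pow(1855, -1), 12066)), -1)) = Mul(-34675, Pow(Add(41466, Mul(Rational(1, 1855), 12066)), -1)) = Mul(-34675, Pow(Add(41466, Rational(12066, 1855)), -1)) = Mul(-34675, Pow(Rational(76931496, 1855), -1)) = Mul(-34675, Rational(1855, 76931496)) = Rational(-64322125, 76931496) ≈ -0.83610)
Mul(-1, I) = Mul(-1, Rational(-64322125, 76931496)) = Rational(64322125, 76931496)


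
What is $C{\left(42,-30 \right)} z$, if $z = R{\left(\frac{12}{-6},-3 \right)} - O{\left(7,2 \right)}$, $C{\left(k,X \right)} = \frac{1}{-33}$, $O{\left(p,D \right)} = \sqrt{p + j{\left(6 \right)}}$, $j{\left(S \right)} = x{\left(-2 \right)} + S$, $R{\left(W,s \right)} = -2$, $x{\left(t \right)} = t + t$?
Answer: $\frac{5}{33} \approx 0.15152$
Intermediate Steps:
$x{\left(t \right)} = 2 t$
$j{\left(S \right)} = -4 + S$ ($j{\left(S \right)} = 2 \left(-2\right) + S = -4 + S$)
$O{\left(p,D \right)} = \sqrt{2 + p}$ ($O{\left(p,D \right)} = \sqrt{p + \left(-4 + 6\right)} = \sqrt{p + 2} = \sqrt{2 + p}$)
$C{\left(k,X \right)} = - \frac{1}{33}$
$z = -5$ ($z = -2 - \sqrt{2 + 7} = -2 - \sqrt{9} = -2 - 3 = -5$)
$C{\left(42,-30 \right)} z = \left(- \frac{1}{33}\right) \left(-5\right) = \frac{5}{33}$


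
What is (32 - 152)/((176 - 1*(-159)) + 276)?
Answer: -120/611 ≈ -0.19640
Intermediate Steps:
(32 - 152)/((176 - 1*(-159)) + 276) = -120/((176 + 159) + 276) = -120/(335 + 276) = -120/611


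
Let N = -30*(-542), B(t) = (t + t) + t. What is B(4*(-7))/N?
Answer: -7/1355 ≈ -0.0051661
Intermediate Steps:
B(t) = 3*t (B(t) = 2*t + t = 3*t)
N = 16260
B(4*(-7))/N = (3*(4*(-7)))/16260 = (3*(-28))*(1/16260) = -84*1/16260 = -7/1355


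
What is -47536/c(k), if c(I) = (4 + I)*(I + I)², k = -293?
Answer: 11884/24810361 ≈ 0.00047899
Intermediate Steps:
c(I) = 4*I²*(4 + I) (c(I) = (4 + I)*(2*I)² = (4 + I)*(4*I²) = 4*I²*(4 + I))
-47536/c(k) = -47536*1/(343396*(4 - 293)) = -47536/(4*85849*(-289)) = -47536/(-99241444) = -47536*(-1/99241444) = 11884/24810361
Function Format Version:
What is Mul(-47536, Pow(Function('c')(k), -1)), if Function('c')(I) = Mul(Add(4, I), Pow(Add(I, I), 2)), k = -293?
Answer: Rational(11884, 24810361) ≈ 0.00047899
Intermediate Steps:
Function('c')(I) = Mul(4, Pow(I, 2), Add(4, I)) (Function('c')(I) = Mul(Add(4, I), Pow(Mul(2, I), 2)) = Mul(Add(4, I), Mul(4, Pow(I, 2))) = Mul(4, Pow(I, 2), Add(4, I)))
Mul(-47536, Pow(Function('c')(k), -1)) = Mul(-47536, Pow(Mul(4, Pow(-293, 2), Add(4, -293)), -1)) = Mul(-47536, Pow(Mul(4, 85849, -289), -1)) = Mul(-47536, Pow(-99241444, -1)) = Mul(-47536, Rational(-1, 99241444)) = Rational(11884, 24810361)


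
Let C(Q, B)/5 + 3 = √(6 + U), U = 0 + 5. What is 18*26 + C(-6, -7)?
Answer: 453 + 5*√11 ≈ 469.58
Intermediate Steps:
U = 5
C(Q, B) = -15 + 5*√11 (C(Q, B) = -15 + 5*√(6 + 5) = -15 + 5*√11)
18*26 + C(-6, -7) = 18*26 + (-15 + 5*√11) = 468 + (-15 + 5*√11) = 453 + 5*√11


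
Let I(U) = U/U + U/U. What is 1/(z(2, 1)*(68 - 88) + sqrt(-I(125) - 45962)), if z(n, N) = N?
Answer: -5/11591 - I*sqrt(11491)/23182 ≈ -0.00043137 - 0.0046241*I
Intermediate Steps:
I(U) = 2 (I(U) = 1 + 1 = 2)
1/(z(2, 1)*(68 - 88) + sqrt(-I(125) - 45962)) = 1/(1*(68 - 88) + sqrt(-1*2 - 45962)) = 1/(1*(-20) + sqrt(-2 - 45962)) = 1/(-20 + sqrt(-45964)) = 1/(-20 + 2*I*sqrt(11491))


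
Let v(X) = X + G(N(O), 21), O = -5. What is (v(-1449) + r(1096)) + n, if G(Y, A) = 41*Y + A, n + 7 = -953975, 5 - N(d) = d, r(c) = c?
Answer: -953904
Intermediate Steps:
N(d) = 5 - d
n = -953982 (n = -7 - 953975 = -953982)
G(Y, A) = A + 41*Y
v(X) = 431 + X (v(X) = X + (21 + 41*(5 - 1*(-5))) = X + (21 + 41*(5 + 5)) = X + (21 + 41*10) = X + (21 + 410) = X + 431 = 431 + X)
(v(-1449) + r(1096)) + n = ((431 - 1449) + 1096) - 953982 = (-1018 + 1096) - 953982 = 78 - 953982 = -953904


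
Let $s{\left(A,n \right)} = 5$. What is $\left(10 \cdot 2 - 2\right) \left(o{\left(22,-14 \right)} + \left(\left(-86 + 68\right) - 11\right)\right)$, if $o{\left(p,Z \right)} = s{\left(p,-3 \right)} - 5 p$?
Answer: $-2412$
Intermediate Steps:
$o{\left(p,Z \right)} = 5 - 5 p$
$\left(10 \cdot 2 - 2\right) \left(o{\left(22,-14 \right)} + \left(\left(-86 + 68\right) - 11\right)\right) = \left(10 \cdot 2 - 2\right) \left(\left(5 - 110\right) + \left(\left(-86 + 68\right) - 11\right)\right) = \left(20 - 2\right) \left(\left(5 - 110\right) - 29\right) = 18 \left(-105 - 29\right) = 18 \left(-134\right) = -2412$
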